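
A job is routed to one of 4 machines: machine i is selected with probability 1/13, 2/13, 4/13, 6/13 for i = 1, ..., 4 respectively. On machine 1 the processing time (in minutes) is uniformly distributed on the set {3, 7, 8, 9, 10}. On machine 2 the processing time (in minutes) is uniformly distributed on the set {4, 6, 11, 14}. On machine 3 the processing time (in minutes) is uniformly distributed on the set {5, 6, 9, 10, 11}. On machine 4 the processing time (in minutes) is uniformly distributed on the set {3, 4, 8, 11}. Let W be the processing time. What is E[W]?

E[W | machine 1] = (3+7+8+9+10)/5 = 37/5.
E[W | machine 2] = (4+6+11+14)/4 = 35/4.
E[W | machine 3] = (5+6+9+10+11)/5 = 41/5.
E[W | machine 4] = (3+4+8+11)/4 = 13/2.
By the law of total expectation,
E[W] = (1/13)·(37/5) + (2/13)·(35/4) + (4/13)·(41/5) + (6/13)·(13/2) = 967/130.

967/130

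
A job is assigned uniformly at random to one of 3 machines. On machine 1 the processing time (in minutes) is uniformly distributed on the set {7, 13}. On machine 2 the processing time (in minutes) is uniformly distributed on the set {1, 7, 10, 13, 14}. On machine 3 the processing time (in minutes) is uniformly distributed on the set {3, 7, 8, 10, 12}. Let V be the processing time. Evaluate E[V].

9

E[V | machine 1] = (7+13)/2 = 10.
E[V | machine 2] = (1+7+10+13+14)/5 = 9.
E[V | machine 3] = (3+7+8+10+12)/5 = 8.
E[V] = (1/3)·(10) + (1/3)·(9) + (1/3)·(8) = 9.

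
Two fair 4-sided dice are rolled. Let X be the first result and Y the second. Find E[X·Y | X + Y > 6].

Outcomes with X + Y > 6: (3,4), (4,3), (4,4), each with probability 1/16.
E[X·Y | X + Y > 6] = (12 + 12 + 16) / 3 = 40/3.

40/3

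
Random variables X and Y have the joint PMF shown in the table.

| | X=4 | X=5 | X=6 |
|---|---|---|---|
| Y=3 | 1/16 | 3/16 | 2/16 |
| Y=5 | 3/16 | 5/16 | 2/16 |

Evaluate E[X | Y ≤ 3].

P(Y ≤ 3) = 3/8.
Σ X·P over the event = 4·(1/16) + 5·(3/16) + 6·(2/16) = 31/16.
E[X | Y ≤ 3] = (31/16) / (3/8) = 31/6.

31/6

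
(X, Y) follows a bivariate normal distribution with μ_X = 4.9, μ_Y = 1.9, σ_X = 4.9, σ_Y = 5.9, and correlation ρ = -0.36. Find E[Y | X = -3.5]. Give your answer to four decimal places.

5.5411

The regression of Y on X has slope ρ·σ_Y/σ_X and passes through (μ_X, μ_Y).
E[Y | X=-3.5] = 1.9 + (-0.36)·(5.9/4.9)·(-3.5 − (4.9)) = 1.9 + (-0.43347)·(-8.4) = 5.5411.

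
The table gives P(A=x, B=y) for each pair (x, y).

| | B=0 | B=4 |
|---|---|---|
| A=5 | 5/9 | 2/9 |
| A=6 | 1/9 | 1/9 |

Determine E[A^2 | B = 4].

P(B = 4) = 1/3.
Summing A^2·P(A=x,B=y) over the conditioning event gives 86/9.
E[A^2 | B = 4] = (86/9) / (1/3) = 86/3.

86/3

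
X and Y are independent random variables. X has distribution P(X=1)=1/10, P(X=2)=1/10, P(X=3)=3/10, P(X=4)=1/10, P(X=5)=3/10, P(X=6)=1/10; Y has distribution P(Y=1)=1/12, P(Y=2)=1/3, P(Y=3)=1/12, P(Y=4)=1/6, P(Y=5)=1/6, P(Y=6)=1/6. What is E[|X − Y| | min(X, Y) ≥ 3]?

5/4

P(min(X, Y) ≥ 3) = 7/15.
Summing |X−Y|·P(x,y) over outcomes with min(X, Y) ≥ 3 gives 7/12.
E[|X − Y| | min(X, Y) ≥ 3] = (7/12) / (7/15) = 5/4.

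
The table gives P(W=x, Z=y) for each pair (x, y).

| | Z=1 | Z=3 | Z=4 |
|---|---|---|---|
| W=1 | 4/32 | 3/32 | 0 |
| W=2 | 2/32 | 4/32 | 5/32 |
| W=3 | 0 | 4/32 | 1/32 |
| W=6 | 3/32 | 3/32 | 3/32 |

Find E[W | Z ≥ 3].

72/23

P(Z ≥ 3) = 23/32.
Σ W·P over the event = 1·(3/32) + 2·(4/32) + 2·(5/32) + 3·(4/32) + 3·(1/32) + 6·(3/32) + 6·(3/32) = 9/4.
E[W | Z ≥ 3] = (9/4) / (23/32) = 72/23.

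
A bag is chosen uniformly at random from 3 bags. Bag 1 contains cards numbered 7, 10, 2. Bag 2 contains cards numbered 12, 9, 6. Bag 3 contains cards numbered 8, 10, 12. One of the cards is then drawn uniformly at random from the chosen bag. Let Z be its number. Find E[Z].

E[Z | bag 1] = (7+10+2)/3 = 19/3.
E[Z | bag 2] = (12+9+6)/3 = 9.
E[Z | bag 3] = (8+10+12)/3 = 10.
E[Z] = (1/3)·(19/3) + (1/3)·(9) + (1/3)·(10) = 76/9.

76/9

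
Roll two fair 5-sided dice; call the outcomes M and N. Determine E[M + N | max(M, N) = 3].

Outcomes with max(M, N) = 3: (1,3), (2,3), (3,1), (3,2), (3,3), each with probability 1/25.
E[M + N | max(M, N) = 3] = (4 + 5 + 4 + 5 + 6) / 5 = 24/5.

24/5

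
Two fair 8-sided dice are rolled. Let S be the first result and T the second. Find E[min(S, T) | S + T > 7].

P(S + T > 7) = 43/64.
Summing min(S,T)·P(x,y) over outcomes with S + T > 7 gives 85/32.
E[min(S, T) | S + T > 7] = (85/32) / (43/64) = 170/43.

170/43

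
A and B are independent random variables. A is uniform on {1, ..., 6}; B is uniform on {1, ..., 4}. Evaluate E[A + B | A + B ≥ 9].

Outcomes with A + B ≥ 9: (5,4), (6,3), (6,4), each with probability 1/24.
E[A + B | A + B ≥ 9] = (9 + 9 + 10) / 3 = 28/3.

28/3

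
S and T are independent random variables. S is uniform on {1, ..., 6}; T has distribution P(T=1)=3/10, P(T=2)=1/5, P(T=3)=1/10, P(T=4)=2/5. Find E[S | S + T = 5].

12/5

P(S + T = 5) = 1/6.
Summing S·P(x,y) over outcomes with S + T = 5 gives 2/5.
E[S | S + T = 5] = (2/5) / (1/6) = 12/5.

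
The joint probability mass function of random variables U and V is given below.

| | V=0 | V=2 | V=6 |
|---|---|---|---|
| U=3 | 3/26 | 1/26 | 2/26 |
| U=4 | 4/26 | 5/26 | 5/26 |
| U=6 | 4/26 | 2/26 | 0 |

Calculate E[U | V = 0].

49/11

P(V = 0) = 11/26.
Summing U·P(U=x,V=y) over the conditioning event gives 49/26.
E[U | V = 0] = (49/26) / (11/26) = 49/11.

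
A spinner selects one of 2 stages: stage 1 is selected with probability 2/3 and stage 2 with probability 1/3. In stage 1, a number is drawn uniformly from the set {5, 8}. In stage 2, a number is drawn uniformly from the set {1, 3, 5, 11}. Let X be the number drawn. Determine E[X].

6

E[X | stage 1] = (5+8)/2 = 13/2.
E[X | stage 2] = (1+3+5+11)/4 = 5.
E[X] = (2/3)·(13/2) + (1/3)·(5) = 6.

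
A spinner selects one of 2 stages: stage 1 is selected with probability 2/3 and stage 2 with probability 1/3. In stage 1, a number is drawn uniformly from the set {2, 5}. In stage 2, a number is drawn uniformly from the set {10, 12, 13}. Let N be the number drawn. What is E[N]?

56/9

E[N | stage 1] = (2+5)/2 = 7/2.
E[N | stage 2] = (10+12+13)/3 = 35/3.
By the law of total expectation,
E[N] = (2/3)·(7/2) + (1/3)·(35/3) = 56/9.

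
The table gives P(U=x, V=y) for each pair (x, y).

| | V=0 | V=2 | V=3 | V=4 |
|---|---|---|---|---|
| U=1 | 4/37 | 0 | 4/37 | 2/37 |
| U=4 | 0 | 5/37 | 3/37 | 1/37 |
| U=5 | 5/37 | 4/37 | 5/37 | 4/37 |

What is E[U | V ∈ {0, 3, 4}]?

24/7

P(V ∈ {0, 3, 4}) = 28/37.
Summing U·P(U=x,V=y) over the conditioning event gives 96/37.
E[U | V ∈ {0, 3, 4}] = (96/37) / (28/37) = 24/7.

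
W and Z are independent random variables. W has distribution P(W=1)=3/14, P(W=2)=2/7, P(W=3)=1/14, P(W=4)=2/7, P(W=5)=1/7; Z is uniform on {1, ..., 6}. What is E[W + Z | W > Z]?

P(W > Z) = 13/42.
Summing (W+Z)·P(x,y) over outcomes with W > Z gives 51/28.
E[W + Z | W > Z] = (51/28) / (13/42) = 153/26.

153/26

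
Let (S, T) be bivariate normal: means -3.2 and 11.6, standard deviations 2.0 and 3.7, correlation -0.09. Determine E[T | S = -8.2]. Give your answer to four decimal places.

E[T | S=x] = μ_T + ρ(σ_T/σ_S)(x − μ_S) for jointly normal variables.
E[T | S=-8.2] = 11.6 + (-0.09)·(3.7/2.0)·(-8.2 − (-3.2)) = 11.6 + (-0.1665)·(-5) = 12.4325.

12.4325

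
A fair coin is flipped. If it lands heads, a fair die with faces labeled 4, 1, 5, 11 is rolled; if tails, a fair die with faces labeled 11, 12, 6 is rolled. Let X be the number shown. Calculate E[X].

179/24

E[X | heads] = (4+1+5+11)/4 = 21/4.
E[X | tails] = (11+12+6)/3 = 29/3.
E[X] = (1/2)·(21/4) + (1/2)·(29/3) = 179/24.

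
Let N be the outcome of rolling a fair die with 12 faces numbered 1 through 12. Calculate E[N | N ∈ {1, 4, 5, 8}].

9/2

P(N ∈ {1, 4, 5, 8}) = 1/3.
Σ over the event: 1·1/12 + 4·1/12 + 5·1/12 + 8·1/12 = 3/2.
E[N | N ∈ {1, 4, 5, 8}] = (3/2) / (1/3) = 9/2.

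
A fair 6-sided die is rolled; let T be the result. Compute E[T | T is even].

Given T is even, T is equally likely to be any of {2, 4, 6}.
E[T | T is even] = (2 + 4 + 6) / 3 = 4.

4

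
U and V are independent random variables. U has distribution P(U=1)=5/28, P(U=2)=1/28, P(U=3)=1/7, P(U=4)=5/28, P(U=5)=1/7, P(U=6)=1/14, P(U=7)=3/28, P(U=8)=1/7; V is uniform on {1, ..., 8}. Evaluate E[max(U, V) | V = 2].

129/28

P(V = 2) = 1/8.
Summing max(U,V)·P(x,y) over outcomes with V = 2 gives 129/224.
E[max(U, V) | V = 2] = (129/224) / (1/8) = 129/28.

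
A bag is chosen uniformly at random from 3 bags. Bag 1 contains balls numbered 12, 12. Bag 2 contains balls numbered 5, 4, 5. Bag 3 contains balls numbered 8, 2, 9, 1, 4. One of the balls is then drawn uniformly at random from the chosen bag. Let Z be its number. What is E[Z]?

E[Z | bag 1] = (12+12)/2 = 12.
E[Z | bag 2] = (5+4+5)/3 = 14/3.
E[Z | bag 3] = (8+2+9+1+4)/5 = 24/5.
E[Z] = (1/3)·(12) + (1/3)·(14/3) + (1/3)·(24/5) = 322/45.

322/45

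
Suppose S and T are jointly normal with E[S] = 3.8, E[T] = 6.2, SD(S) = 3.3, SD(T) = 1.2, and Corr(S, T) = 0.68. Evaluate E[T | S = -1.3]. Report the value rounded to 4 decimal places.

4.9389

The regression of T on S has slope ρ·σ_T/σ_S and passes through (μ_S, μ_T).
E[T | S=-1.3] = 6.2 + (0.68)·(1.2/3.3)·(-1.3 − (3.8)) = 6.2 + (0.24727)·(-5.1) = 4.9389.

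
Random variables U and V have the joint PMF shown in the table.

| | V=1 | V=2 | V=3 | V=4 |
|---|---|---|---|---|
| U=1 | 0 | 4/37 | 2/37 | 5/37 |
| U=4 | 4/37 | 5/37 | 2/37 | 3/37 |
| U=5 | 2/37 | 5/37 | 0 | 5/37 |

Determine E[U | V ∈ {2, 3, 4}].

101/31

P(V ∈ {2, 3, 4}) = 31/37.
Σ U·P over the event = 1·(4/37) + 1·(2/37) + 1·(5/37) + 4·(5/37) + 4·(2/37) + 4·(3/37) + 5·(5/37) + 5·(5/37) = 101/37.
E[U | V ∈ {2, 3, 4}] = (101/37) / (31/37) = 101/31.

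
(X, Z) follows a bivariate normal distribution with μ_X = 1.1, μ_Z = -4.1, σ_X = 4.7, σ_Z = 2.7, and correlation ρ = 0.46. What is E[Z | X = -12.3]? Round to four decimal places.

The regression of Z on X has slope ρ·σ_Z/σ_X and passes through (μ_X, μ_Z).
E[Z | X=-12.3] = -4.1 + (0.46)·(2.7/4.7)·(-12.3 − (1.1)) = -4.1 + (0.264255)·(-13.4) = -7.6410.

-7.6410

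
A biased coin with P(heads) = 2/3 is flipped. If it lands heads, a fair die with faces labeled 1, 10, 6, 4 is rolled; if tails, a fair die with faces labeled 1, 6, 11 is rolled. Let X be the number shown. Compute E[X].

E[X | heads] = (1+10+6+4)/4 = 21/4.
E[X | tails] = (1+6+11)/3 = 6.
By the law of total expectation,
E[X] = (2/3)·(21/4) + (1/3)·(6) = 11/2.

11/2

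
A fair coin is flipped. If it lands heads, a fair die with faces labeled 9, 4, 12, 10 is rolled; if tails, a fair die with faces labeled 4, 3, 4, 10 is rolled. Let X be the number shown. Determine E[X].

7

E[X | heads] = (9+4+12+10)/4 = 35/4.
E[X | tails] = (4+3+4+10)/4 = 21/4.
E[X] = (1/2)·(35/4) + (1/2)·(21/4) = 7.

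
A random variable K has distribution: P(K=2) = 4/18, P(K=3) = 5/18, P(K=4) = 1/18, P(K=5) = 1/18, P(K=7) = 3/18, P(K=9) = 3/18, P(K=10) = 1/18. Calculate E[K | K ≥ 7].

P(K ≥ 7) = 7/18.
Σ over the event: 7·1/6 + 9·1/6 + 10·1/18 = 29/9.
E[K | K ≥ 7] = (29/9) / (7/18) = 58/7.

58/7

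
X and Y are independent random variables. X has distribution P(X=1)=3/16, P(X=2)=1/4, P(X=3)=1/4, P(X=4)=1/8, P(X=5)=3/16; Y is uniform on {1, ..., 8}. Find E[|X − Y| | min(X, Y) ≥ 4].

41/25

P(min(X, Y) ≥ 4) = 25/128.
Summing |X−Y|·P(x,y) over outcomes with min(X, Y) ≥ 4 gives 41/128.
E[|X − Y| | min(X, Y) ≥ 4] = (41/128) / (25/128) = 41/25.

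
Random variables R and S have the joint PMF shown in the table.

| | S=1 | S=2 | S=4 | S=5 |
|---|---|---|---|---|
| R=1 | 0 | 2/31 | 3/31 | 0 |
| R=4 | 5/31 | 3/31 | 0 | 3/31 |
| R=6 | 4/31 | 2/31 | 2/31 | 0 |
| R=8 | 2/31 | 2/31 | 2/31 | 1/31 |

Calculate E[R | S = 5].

5

P(S = 5) = 4/31.
Σ R·P over the event = 4·(3/31) + 8·(1/31) = 20/31.
E[R | S = 5] = (20/31) / (4/31) = 5.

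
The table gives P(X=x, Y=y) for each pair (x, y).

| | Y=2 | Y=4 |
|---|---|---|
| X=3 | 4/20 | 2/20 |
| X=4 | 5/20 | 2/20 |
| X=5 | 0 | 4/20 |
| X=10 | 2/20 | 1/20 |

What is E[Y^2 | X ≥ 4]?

P(X ≥ 4) = 7/10.
Σ Y^2·P over the event = 4·(5/20) + 16·(2/20) + 16·(4/20) + 4·(2/20) + 16·(1/20) = 7.
E[Y^2 | X ≥ 4] = (7) / (7/10) = 10.

10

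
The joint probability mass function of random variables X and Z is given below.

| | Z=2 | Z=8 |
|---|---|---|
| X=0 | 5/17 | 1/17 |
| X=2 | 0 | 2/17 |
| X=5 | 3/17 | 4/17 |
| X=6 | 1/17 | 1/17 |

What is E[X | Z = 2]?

7/3

P(Z = 2) = 9/17.
Σ X·P over the event = 0·(5/17) + 5·(3/17) + 6·(1/17) = 21/17.
E[X | Z = 2] = (21/17) / (9/17) = 7/3.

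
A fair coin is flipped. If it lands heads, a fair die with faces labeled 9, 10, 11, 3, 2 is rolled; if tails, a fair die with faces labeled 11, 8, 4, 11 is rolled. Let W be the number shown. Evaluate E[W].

E[W | heads] = (9+10+11+3+2)/5 = 7.
E[W | tails] = (11+8+4+11)/4 = 17/2.
By the law of total expectation,
E[W] = (1/2)·(7) + (1/2)·(17/2) = 31/4.

31/4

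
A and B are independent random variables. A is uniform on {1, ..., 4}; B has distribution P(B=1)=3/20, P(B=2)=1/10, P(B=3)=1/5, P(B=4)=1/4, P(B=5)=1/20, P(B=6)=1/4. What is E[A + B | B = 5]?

15/2

P(B = 5) = 1/20.
Summing (A+B)·P(x,y) over outcomes with B = 5 gives 3/8.
E[A + B | B = 5] = (3/8) / (1/20) = 15/2.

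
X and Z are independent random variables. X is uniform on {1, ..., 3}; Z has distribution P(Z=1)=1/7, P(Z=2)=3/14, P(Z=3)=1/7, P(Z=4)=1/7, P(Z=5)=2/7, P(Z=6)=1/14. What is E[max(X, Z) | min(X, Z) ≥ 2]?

95/24

P(min(X, Z) ≥ 2) = 4/7.
Summing max(X,Z)·P(x,y) over outcomes with min(X, Z) ≥ 2 gives 95/42.
E[max(X, Z) | min(X, Z) ≥ 2] = (95/42) / (4/7) = 95/24.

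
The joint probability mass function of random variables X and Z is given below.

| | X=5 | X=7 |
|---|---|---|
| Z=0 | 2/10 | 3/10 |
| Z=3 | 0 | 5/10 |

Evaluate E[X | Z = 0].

31/5

P(Z = 0) = 1/2.
Summing X·P(X=x,Z=y) over the conditioning event gives 31/10.
E[X | Z = 0] = (31/10) / (1/2) = 31/5.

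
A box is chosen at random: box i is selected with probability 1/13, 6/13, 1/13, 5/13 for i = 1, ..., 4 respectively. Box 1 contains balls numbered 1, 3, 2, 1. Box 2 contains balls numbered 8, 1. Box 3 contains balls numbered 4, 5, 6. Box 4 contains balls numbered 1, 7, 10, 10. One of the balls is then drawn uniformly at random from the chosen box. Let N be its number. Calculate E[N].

E[N | box 1] = (1+3+2+1)/4 = 7/4.
E[N | box 2] = (8+1)/2 = 9/2.
E[N | box 3] = (4+5+6)/3 = 5.
E[N | box 4] = (1+7+10+10)/4 = 7.
E[N] = (1/13)·(7/4) + (6/13)·(9/2) + (1/13)·(5) + (5/13)·(7) = 275/52.

275/52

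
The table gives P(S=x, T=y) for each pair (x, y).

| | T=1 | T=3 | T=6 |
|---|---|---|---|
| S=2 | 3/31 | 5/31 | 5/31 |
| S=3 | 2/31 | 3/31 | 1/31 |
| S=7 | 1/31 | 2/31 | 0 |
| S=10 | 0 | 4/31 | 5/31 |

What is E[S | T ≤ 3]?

P(T ≤ 3) = 20/31.
Σ S·P over the event = 2·(3/31) + 2·(5/31) + 3·(2/31) + 3·(3/31) + 7·(1/31) + 7·(2/31) + 10·(4/31) = 92/31.
E[S | T ≤ 3] = (92/31) / (20/31) = 23/5.

23/5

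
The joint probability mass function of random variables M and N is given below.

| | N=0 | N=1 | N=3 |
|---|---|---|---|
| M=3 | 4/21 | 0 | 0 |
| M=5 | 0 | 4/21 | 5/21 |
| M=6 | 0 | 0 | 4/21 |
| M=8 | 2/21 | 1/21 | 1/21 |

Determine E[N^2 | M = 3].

0

P(M = 3) = 4/21.
Summing N^2·P(M=x,N=y) over the conditioning event gives 0.
E[N^2 | M = 3] = (0) / (4/21) = 0.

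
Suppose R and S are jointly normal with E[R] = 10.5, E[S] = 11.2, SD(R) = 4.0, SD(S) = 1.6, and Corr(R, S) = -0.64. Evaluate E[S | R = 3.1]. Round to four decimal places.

13.0944

The regression of S on R has slope ρ·σ_S/σ_R and passes through (μ_R, μ_S).
E[S | R=3.1] = 11.2 + (-0.64)·(1.6/4.0)·(3.1 − (10.5)) = 11.2 + (-0.256)·(-7.4) = 13.0944.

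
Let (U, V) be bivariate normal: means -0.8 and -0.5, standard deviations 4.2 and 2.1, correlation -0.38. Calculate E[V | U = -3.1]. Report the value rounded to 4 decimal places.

-0.0630

E[V | U=x] = μ_V + ρ(σ_V/σ_U)(x − μ_U) for jointly normal variables.
E[V | U=-3.1] = -0.5 + (-0.38)·(2.1/4.2)·(-3.1 − (-0.8)) = -0.5 + (-0.19)·(-2.3) = -0.0630.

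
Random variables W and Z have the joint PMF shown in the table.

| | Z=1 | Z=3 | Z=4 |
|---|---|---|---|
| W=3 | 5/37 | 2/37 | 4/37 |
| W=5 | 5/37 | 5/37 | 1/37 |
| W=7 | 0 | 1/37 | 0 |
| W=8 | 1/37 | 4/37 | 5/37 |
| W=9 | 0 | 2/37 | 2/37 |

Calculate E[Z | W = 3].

27/11

P(W = 3) = 11/37.
Σ Z·P over the event = 1·(5/37) + 3·(2/37) + 4·(4/37) = 27/37.
E[Z | W = 3] = (27/37) / (11/37) = 27/11.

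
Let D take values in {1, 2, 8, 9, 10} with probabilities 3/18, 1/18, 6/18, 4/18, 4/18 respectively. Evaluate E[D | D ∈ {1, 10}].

P(D ∈ {1, 10}) = 7/18.
Σ over the event: 1·1/6 + 10·2/9 = 43/18.
E[D | D ∈ {1, 10}] = (43/18) / (7/18) = 43/7.

43/7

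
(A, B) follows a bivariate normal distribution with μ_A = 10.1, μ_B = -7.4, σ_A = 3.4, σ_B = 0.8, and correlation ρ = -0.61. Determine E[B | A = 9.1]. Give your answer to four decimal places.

The regression of B on A has slope ρ·σ_B/σ_A and passes through (μ_A, μ_B).
E[B | A=9.1] = -7.4 + (-0.61)·(0.8/3.4)·(9.1 − (10.1)) = -7.4 + (-0.14353)·(-1) = -7.2565.

-7.2565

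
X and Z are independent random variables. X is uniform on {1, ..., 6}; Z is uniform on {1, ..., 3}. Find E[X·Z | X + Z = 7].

P(X + Z = 7) = 1/6.
Summing XZ·P(x,y) over outcomes with X + Z = 7 gives 14/9.
E[X·Z | X + Z = 7] = (14/9) / (1/6) = 28/3.

28/3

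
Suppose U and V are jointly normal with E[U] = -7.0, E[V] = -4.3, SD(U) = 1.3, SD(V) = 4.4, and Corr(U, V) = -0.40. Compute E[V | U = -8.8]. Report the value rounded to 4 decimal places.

-1.8631

E[V | U=x] = μ_V + ρ(σ_V/σ_U)(x − μ_U) for jointly normal variables.
E[V | U=-8.8] = -4.3 + (-0.40)·(4.4/1.3)·(-8.8 − (-7.0)) = -4.3 + (-1.35385)·(-1.8) = -1.8631.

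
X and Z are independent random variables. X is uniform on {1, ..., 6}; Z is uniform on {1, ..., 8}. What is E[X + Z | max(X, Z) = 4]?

44/7

P(max(X, Z) = 4) = 7/48.
Summing (X+Z)·P(x,y) over outcomes with max(X, Z) = 4 gives 11/12.
E[X + Z | max(X, Z) = 4] = (11/12) / (7/48) = 44/7.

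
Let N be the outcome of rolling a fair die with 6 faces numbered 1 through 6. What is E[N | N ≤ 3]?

Given N ≤ 3, N is equally likely to be any of {1, 2, 3}.
E[N | N ≤ 3] = (1 + 2 + 3) / 3 = 2.

2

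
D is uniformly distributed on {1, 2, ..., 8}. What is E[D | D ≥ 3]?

Given D ≥ 3, D is equally likely to be any of {3, 4, 5, 6, 7, 8}.
E[D | D ≥ 3] = (3 + 4 + 5 + 6 + 7 + 8) / 6 = 11/2.

11/2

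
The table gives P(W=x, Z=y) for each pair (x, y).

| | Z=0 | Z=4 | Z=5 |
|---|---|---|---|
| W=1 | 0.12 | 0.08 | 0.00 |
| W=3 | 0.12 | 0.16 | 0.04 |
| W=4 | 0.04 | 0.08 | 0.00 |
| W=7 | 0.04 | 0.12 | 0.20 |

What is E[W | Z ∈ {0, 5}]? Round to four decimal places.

P(Z ∈ {0, 5}) = 0.56.
Summing W·P(W=x,Z=y) over the conditioning event gives 2.44.
E[W | Z ∈ {0, 5}] = (2.44) / (0.56) = 4.3571.

4.3571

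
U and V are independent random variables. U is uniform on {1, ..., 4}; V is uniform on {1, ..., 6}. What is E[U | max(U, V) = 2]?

P(max(U, V) = 2) = 1/8.
Summing U·P(x,y) over outcomes with max(U, V) = 2 gives 5/24.
E[U | max(U, V) = 2] = (5/24) / (1/8) = 5/3.

5/3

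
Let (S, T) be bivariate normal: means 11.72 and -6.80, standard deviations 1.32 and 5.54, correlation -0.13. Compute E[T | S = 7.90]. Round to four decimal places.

-4.7158

The regression of T on S has slope ρ·σ_T/σ_S and passes through (μ_S, μ_T).
E[T | S=7.90] = -6.80 + (-0.13)·(5.54/1.32)·(7.90 − (11.72)) = -6.80 + (-0.54561)·(-3.82) = -4.7158.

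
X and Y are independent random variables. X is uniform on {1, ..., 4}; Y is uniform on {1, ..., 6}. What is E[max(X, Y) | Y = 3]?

13/4

P(Y = 3) = 1/6.
Summing max(X,Y)·P(x,y) over outcomes with Y = 3 gives 13/24.
E[max(X, Y) | Y = 3] = (13/24) / (1/6) = 13/4.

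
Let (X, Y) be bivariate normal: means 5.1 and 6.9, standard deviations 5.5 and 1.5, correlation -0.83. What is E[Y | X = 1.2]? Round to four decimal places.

The regression of Y on X has slope ρ·σ_Y/σ_X and passes through (μ_X, μ_Y).
E[Y | X=1.2] = 6.9 + (-0.83)·(1.5/5.5)·(1.2 − (5.1)) = 6.9 + (-0.22636)·(-3.9) = 7.7828.

7.7828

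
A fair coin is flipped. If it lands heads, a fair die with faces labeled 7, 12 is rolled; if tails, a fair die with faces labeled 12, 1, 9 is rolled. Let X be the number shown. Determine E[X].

101/12

E[X | heads] = (7+12)/2 = 19/2.
E[X | tails] = (12+1+9)/3 = 22/3.
By the law of total expectation,
E[X] = (1/2)·(19/2) + (1/2)·(22/3) = 101/12.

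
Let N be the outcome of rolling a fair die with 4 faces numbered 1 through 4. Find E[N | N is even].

3

Given N is even, N is equally likely to be any of {2, 4}.
E[N | N is even] = (2 + 4) / 2 = 3.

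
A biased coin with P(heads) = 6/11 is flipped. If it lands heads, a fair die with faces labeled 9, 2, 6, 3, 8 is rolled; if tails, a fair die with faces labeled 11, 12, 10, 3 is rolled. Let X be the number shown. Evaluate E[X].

E[X | heads] = (9+2+6+3+8)/5 = 28/5.
E[X | tails] = (11+12+10+3)/4 = 9.
By the law of total expectation,
E[X] = (6/11)·(28/5) + (5/11)·(9) = 393/55.

393/55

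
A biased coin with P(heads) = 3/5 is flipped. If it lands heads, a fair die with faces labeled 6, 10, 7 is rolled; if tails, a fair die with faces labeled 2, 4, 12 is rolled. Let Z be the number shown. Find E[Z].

E[Z | heads] = (6+10+7)/3 = 23/3.
E[Z | tails] = (2+4+12)/3 = 6.
By the law of total expectation,
E[Z] = (3/5)·(23/3) + (2/5)·(6) = 7.

7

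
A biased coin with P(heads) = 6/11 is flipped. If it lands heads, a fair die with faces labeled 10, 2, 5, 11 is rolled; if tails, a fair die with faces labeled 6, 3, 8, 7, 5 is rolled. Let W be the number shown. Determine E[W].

71/11

E[W | heads] = (10+2+5+11)/4 = 7.
E[W | tails] = (6+3+8+7+5)/5 = 29/5.
By the law of total expectation,
E[W] = (6/11)·(7) + (5/11)·(29/5) = 71/11.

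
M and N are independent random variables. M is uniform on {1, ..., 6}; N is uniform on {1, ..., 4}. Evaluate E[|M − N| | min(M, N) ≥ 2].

P(min(M, N) ≥ 2) = 5/8.
Summing |M−N|·P(x,y) over outcomes with min(M, N) ≥ 2 gives 23/24.
E[|M − N| | min(M, N) ≥ 2] = (23/24) / (5/8) = 23/15.

23/15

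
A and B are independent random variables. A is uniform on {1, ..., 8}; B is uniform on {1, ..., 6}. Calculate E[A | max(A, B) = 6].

51/11

P(max(A, B) = 6) = 11/48.
Summing A·P(x,y) over outcomes with max(A, B) = 6 gives 17/16.
E[A | max(A, B) = 6] = (17/16) / (11/48) = 51/11.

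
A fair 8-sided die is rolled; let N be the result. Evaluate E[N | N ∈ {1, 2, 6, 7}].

P(N ∈ {1, 2, 6, 7}) = 1/2.
Σ over the event: 1·1/8 + 2·1/8 + 6·1/8 + 7·1/8 = 2.
E[N | N ∈ {1, 2, 6, 7}] = (2) / (1/2) = 4.

4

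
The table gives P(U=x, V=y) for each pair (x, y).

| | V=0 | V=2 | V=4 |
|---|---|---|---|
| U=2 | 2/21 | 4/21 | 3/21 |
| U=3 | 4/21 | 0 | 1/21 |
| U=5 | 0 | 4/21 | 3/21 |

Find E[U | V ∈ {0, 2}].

22/7

P(V ∈ {0, 2}) = 2/3.
Σ U·P over the event = 2·(2/21) + 2·(4/21) + 3·(4/21) + 5·(4/21) = 44/21.
E[U | V ∈ {0, 2}] = (44/21) / (2/3) = 22/7.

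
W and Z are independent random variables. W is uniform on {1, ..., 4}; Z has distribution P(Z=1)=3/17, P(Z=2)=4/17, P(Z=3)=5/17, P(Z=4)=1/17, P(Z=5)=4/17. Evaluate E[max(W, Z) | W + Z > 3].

109/29

P(W + Z > 3) = 29/34.
Summing max(W,Z)·P(x,y) over outcomes with W + Z > 3 gives 109/34.
E[max(W, Z) | W + Z > 3] = (109/34) / (29/34) = 109/29.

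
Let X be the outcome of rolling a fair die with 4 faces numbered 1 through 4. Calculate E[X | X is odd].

2

Given X is odd, X is equally likely to be any of {1, 3}.
E[X | X is odd] = (1 + 3) / 2 = 2.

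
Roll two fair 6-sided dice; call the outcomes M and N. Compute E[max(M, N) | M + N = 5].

7/2

Outcomes with M + N = 5: (1,4), (2,3), (3,2), (4,1), each with probability 1/36.
E[max(M, N) | M + N = 5] = (4 + 3 + 3 + 4) / 4 = 7/2.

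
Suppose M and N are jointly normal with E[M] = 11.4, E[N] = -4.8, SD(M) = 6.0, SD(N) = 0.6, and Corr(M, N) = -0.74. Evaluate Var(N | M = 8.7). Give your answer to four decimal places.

0.1629

For a bivariate normal, Var(N | M=x) = σ_N²(1 − ρ²).
Var(N | M=8.7) = (0.6)²·(1 − (-0.74)²) = 0.36·0.4524 = 0.1629.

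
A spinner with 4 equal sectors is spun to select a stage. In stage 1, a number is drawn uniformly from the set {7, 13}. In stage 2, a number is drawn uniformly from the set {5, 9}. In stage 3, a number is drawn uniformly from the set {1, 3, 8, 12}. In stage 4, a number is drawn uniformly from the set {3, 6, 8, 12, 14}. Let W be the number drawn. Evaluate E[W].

79/10

E[W | stage 1] = (7+13)/2 = 10.
E[W | stage 2] = (5+9)/2 = 7.
E[W | stage 3] = (1+3+8+12)/4 = 6.
E[W | stage 4] = (3+6+8+12+14)/5 = 43/5.
By the law of total expectation,
E[W] = (1/4)·(10) + (1/4)·(7) + (1/4)·(6) + (1/4)·(43/5) = 79/10.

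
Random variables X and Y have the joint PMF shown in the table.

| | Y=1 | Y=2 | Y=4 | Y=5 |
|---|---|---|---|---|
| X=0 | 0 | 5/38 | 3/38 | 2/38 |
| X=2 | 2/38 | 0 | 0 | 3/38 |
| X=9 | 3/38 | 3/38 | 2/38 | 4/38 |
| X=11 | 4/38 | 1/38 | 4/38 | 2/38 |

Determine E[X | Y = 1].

25/3

P(Y = 1) = 9/38.
Summing X·P(X=x,Y=y) over the conditioning event gives 75/38.
E[X | Y = 1] = (75/38) / (9/38) = 25/3.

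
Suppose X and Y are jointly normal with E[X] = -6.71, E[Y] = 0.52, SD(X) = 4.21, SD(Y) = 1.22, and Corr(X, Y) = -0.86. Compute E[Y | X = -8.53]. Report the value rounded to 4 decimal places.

E[Y | X=x] = μ_Y + ρ(σ_Y/σ_X)(x − μ_X) for jointly normal variables.
E[Y | X=-8.53] = 0.52 + (-0.86)·(1.22/4.21)·(-8.53 − (-6.71)) = 0.52 + (-0.24922)·(-1.82) = 0.9736.

0.9736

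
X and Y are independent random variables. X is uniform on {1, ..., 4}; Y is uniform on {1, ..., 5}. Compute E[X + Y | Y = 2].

9/2

Outcomes with Y = 2: (1,2), (2,2), (3,2), (4,2), each with probability 1/20.
E[X + Y | Y = 2] = (3 + 4 + 5 + 6) / 4 = 9/2.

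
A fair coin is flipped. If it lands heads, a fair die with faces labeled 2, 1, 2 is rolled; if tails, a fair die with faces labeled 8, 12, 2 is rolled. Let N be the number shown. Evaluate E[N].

E[N | heads] = (2+1+2)/3 = 5/3.
E[N | tails] = (8+12+2)/3 = 22/3.
E[N] = (1/2)·(5/3) + (1/2)·(22/3) = 9/2.

9/2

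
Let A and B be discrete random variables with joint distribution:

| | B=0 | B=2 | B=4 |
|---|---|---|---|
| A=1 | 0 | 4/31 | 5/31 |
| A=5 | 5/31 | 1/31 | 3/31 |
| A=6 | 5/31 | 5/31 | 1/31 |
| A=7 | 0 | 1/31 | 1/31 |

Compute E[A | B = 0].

P(B = 0) = 10/31.
Σ A·P over the event = 5·(5/31) + 6·(5/31) = 55/31.
E[A | B = 0] = (55/31) / (10/31) = 11/2.

11/2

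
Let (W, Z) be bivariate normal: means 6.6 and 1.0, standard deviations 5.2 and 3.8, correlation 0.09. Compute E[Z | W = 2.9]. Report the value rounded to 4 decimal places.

0.7567

For a bivariate normal, E[Z | W=x] = μ_Z + ρ·(σ_Z/σ_W)·(x − μ_W).
E[Z | W=2.9] = 1.0 + (0.09)·(3.8/5.2)·(2.9 − (6.6)) = 1.0 + (0.065769)·(-3.7) = 0.7567.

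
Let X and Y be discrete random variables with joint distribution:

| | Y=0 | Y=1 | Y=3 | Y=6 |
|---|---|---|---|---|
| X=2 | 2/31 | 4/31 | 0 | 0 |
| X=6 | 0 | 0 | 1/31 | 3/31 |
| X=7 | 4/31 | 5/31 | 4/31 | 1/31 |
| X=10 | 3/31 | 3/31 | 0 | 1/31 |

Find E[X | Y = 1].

73/12

P(Y = 1) = 12/31.
Σ X·P over the event = 2·(4/31) + 7·(5/31) + 10·(3/31) = 73/31.
E[X | Y = 1] = (73/31) / (12/31) = 73/12.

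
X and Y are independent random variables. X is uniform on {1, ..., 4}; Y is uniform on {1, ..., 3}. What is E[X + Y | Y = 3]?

11/2

Outcomes with Y = 3: (1,3), (2,3), (3,3), (4,3), each with probability 1/12.
E[X + Y | Y = 3] = (4 + 5 + 6 + 7) / 4 = 11/2.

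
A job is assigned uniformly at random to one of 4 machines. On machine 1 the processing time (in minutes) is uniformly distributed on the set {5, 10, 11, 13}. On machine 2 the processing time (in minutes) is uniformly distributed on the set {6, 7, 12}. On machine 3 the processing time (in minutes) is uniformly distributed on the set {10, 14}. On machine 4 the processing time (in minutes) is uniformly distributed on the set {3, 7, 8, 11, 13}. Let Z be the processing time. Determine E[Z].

E[Z | machine 1] = (5+10+11+13)/4 = 39/4.
E[Z | machine 2] = (6+7+12)/3 = 25/3.
E[Z | machine 3] = (10+14)/2 = 12.
E[Z | machine 4] = (3+7+8+11+13)/5 = 42/5.
E[Z] = (1/4)·(39/4) + (1/4)·(25/3) + (1/4)·(12) + (1/4)·(42/5) = 2309/240.

2309/240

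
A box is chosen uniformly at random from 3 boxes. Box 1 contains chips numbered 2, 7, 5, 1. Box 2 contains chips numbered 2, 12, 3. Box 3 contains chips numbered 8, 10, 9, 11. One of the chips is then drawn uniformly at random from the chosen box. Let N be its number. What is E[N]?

E[N | box 1] = (2+7+5+1)/4 = 15/4.
E[N | box 2] = (2+12+3)/3 = 17/3.
E[N | box 3] = (8+10+9+11)/4 = 19/2.
By the law of total expectation,
E[N] = (1/3)·(15/4) + (1/3)·(17/3) + (1/3)·(19/2) = 227/36.

227/36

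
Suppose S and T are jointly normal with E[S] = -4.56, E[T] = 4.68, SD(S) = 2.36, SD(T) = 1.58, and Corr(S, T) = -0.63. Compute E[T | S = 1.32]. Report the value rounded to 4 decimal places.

The regression of T on S has slope ρ·σ_T/σ_S and passes through (μ_S, μ_T).
E[T | S=1.32] = 4.68 + (-0.63)·(1.58/2.36)·(1.32 − (-4.56)) = 4.68 + (-0.42178)·(5.88) = 2.1999.

2.1999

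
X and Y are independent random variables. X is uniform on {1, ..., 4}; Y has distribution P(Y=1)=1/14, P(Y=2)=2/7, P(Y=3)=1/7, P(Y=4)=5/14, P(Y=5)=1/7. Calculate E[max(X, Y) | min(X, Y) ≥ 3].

37/9

P(min(X, Y) ≥ 3) = 9/28.
Summing max(X,Y)·P(x,y) over outcomes with min(X, Y) ≥ 3 gives 37/28.
E[max(X, Y) | min(X, Y) ≥ 3] = (37/28) / (9/28) = 37/9.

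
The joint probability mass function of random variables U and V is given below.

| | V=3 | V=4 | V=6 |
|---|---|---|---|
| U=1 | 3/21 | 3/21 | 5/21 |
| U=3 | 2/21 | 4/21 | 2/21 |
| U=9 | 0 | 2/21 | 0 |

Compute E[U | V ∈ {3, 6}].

5/3

P(V ∈ {3, 6}) = 4/7.
Σ U·P over the event = 1·(3/21) + 1·(5/21) + 3·(2/21) + 3·(2/21) = 20/21.
E[U | V ∈ {3, 6}] = (20/21) / (4/7) = 5/3.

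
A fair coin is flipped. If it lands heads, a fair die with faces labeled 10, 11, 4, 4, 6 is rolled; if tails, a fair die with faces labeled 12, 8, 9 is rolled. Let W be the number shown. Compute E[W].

25/3

E[W | heads] = (10+11+4+4+6)/5 = 7.
E[W | tails] = (12+8+9)/3 = 29/3.
E[W] = (1/2)·(7) + (1/2)·(29/3) = 25/3.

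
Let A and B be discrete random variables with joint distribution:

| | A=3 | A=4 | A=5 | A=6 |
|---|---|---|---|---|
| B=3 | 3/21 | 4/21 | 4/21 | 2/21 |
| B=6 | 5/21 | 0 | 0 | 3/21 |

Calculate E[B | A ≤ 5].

P(A ≤ 5) = 16/21.
Summing B·P(A=x,B=y) over the conditioning event gives 3.
E[B | A ≤ 5] = (3) / (16/21) = 63/16.

63/16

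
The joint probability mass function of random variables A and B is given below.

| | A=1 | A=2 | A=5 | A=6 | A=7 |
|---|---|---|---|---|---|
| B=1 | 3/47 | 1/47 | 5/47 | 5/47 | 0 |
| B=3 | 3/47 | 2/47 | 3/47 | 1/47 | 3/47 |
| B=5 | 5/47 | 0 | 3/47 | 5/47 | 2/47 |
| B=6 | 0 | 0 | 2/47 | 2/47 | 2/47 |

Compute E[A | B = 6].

6

P(B = 6) = 6/47.
Σ A·P over the event = 5·(2/47) + 6·(2/47) + 7·(2/47) = 36/47.
E[A | B = 6] = (36/47) / (6/47) = 6.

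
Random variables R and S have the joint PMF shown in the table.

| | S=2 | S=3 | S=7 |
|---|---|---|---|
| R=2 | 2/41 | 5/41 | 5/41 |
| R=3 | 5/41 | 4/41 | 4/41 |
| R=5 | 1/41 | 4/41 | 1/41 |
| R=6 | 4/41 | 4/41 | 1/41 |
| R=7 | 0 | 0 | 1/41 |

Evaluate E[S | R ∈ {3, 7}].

57/14

P(R ∈ {3, 7}) = 14/41.
Σ S·P over the event = 2·(5/41) + 3·(4/41) + 7·(4/41) + 7·(1/41) = 57/41.
E[S | R ∈ {3, 7}] = (57/41) / (14/41) = 57/14.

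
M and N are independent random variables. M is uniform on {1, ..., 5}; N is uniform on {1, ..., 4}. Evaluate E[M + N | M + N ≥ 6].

7

Outcomes with M + N ≥ 6: (2,4), (3,3), (3,4), (4,2), (4,3), (4,4), (5,1), (5,2), (5,3), (5,4), each with probability 1/20.
E[M + N | M + N ≥ 6] = (6 + 6 + 7 + 6 + 7 + 8 + 6 + 7 + 8 + 9) / 10 = 7.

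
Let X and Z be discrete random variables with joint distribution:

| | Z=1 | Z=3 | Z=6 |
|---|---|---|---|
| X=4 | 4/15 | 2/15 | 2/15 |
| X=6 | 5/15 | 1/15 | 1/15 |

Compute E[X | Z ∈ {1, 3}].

P(Z ∈ {1, 3}) = 4/5.
Summing X·P(X=x,Z=y) over the conditioning event gives 4.
E[X | Z ∈ {1, 3}] = (4) / (4/5) = 5.

5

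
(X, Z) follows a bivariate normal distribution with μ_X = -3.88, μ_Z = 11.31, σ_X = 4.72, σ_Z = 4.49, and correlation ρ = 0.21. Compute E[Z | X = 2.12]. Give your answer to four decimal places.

The regression of Z on X has slope ρ·σ_Z/σ_X and passes through (μ_X, μ_Z).
E[Z | X=2.12] = 11.31 + (0.21)·(4.49/4.72)·(2.12 − (-3.88)) = 11.31 + (0.19977)·(6) = 12.5086.

12.5086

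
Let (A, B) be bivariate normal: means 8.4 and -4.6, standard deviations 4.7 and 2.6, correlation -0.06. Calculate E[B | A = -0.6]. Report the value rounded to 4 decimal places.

For a bivariate normal, E[B | A=x] = μ_B + ρ·(σ_B/σ_A)·(x − μ_A).
E[B | A=-0.6] = -4.6 + (-0.06)·(2.6/4.7)·(-0.6 − (8.4)) = -4.6 + (-0.033191)·(-9) = -4.3013.

-4.3013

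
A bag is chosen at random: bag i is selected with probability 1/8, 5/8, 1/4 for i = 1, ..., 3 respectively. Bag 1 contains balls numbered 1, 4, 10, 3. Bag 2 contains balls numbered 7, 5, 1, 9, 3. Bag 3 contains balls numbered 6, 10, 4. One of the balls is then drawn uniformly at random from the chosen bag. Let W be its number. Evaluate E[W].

E[W | bag 1] = (1+4+10+3)/4 = 9/2.
E[W | bag 2] = (7+5+1+9+3)/5 = 5.
E[W | bag 3] = (6+10+4)/3 = 20/3.
E[W] = (1/8)·(9/2) + (5/8)·(5) + (1/4)·(20/3) = 257/48.

257/48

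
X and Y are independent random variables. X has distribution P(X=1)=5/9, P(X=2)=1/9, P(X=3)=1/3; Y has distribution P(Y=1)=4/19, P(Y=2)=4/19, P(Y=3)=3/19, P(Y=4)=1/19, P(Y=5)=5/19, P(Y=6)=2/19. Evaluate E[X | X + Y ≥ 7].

96/41

P(X + Y ≥ 7) = 41/171.
Summing X·P(x,y) over outcomes with X + Y ≥ 7 gives 32/57.
E[X | X + Y ≥ 7] = (32/57) / (41/171) = 96/41.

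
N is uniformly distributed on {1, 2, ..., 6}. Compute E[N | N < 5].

5/2

Given N < 5, N is equally likely to be any of {1, 2, 3, 4}.
E[N | N < 5] = (1 + 2 + 3 + 4) / 4 = 5/2.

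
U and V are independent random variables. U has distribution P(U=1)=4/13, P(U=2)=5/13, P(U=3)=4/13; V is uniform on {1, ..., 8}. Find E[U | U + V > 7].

P(U + V > 7) = 3/8.
Summing U·P(x,y) over outcomes with U + V > 7 gives 43/52.
E[U | U + V > 7] = (43/52) / (3/8) = 86/39.

86/39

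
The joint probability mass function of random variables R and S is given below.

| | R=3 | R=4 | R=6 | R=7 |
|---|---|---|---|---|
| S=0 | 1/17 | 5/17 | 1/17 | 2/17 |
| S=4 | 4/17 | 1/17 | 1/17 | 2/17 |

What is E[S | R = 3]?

16/5

P(R = 3) = 5/17.
Σ S·P over the event = 0·(1/17) + 4·(4/17) = 16/17.
E[S | R = 3] = (16/17) / (5/17) = 16/5.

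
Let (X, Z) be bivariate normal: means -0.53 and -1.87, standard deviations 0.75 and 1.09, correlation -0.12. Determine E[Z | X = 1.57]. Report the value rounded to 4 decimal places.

E[Z | X=x] = μ_Z + ρ(σ_Z/σ_X)(x − μ_X) for jointly normal variables.
E[Z | X=1.57] = -1.87 + (-0.12)·(1.09/0.75)·(1.57 − (-0.53)) = -1.87 + (-0.1744)·(2.1) = -2.2362.

-2.2362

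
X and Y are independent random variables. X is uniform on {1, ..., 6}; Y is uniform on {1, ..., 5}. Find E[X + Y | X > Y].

7

P(X > Y) = 1/2.
Summing (X+Y)·P(x,y) over outcomes with X > Y gives 7/2.
E[X + Y | X > Y] = (7/2) / (1/2) = 7.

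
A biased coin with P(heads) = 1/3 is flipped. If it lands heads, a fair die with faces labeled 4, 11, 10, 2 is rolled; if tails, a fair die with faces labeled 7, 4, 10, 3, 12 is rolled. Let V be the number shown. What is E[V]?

E[V | heads] = (4+11+10+2)/4 = 27/4.
E[V | tails] = (7+4+10+3+12)/5 = 36/5.
E[V] = (1/3)·(27/4) + (2/3)·(36/5) = 141/20.

141/20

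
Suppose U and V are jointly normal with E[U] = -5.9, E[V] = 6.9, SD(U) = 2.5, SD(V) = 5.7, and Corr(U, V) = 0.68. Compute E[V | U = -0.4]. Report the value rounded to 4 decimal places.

The regression of V on U has slope ρ·σ_V/σ_U and passes through (μ_U, μ_V).
E[V | U=-0.4] = 6.9 + (0.68)·(5.7/2.5)·(-0.4 − (-5.9)) = 6.9 + (1.5504)·(5.5) = 15.4272.

15.4272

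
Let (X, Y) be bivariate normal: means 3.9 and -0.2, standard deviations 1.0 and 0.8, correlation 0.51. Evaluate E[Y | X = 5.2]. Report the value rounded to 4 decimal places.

E[Y | X=x] = μ_Y + ρ(σ_Y/σ_X)(x − μ_X) for jointly normal variables.
E[Y | X=5.2] = -0.2 + (0.51)·(0.8/1.0)·(5.2 − (3.9)) = -0.2 + (0.408)·(1.3) = 0.3304.

0.3304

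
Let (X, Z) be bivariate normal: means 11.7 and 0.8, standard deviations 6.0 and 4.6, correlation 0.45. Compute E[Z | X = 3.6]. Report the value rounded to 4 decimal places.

The regression of Z on X has slope ρ·σ_Z/σ_X and passes through (μ_X, μ_Z).
E[Z | X=3.6] = 0.8 + (0.45)·(4.6/6.0)·(3.6 − (11.7)) = 0.8 + (0.345)·(-8.1) = -1.9945.

-1.9945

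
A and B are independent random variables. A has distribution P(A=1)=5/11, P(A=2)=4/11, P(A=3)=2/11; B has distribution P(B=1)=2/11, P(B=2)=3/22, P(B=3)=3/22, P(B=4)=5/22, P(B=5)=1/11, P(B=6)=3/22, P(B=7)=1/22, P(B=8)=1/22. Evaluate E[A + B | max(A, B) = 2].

141/43

P(max(A, B) = 2) = 43/242.
Summing (A+B)·P(x,y) over outcomes with max(A, B) = 2 gives 141/242.
E[A + B | max(A, B) = 2] = (141/242) / (43/242) = 141/43.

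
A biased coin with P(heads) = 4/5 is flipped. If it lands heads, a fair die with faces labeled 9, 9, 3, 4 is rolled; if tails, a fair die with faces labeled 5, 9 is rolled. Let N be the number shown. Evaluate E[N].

32/5

E[N | heads] = (9+9+3+4)/4 = 25/4.
E[N | tails] = (5+9)/2 = 7.
By the law of total expectation,
E[N] = (4/5)·(25/4) + (1/5)·(7) = 32/5.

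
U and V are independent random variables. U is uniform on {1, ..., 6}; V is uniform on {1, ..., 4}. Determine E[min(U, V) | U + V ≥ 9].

Outcomes with U + V ≥ 9: (5,4), (6,3), (6,4), each with probability 1/24.
E[min(U, V) | U + V ≥ 9] = (4 + 3 + 4) / 3 = 11/3.

11/3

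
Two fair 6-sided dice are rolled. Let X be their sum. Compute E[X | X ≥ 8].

28/3

P(X ≥ 8) = 5/12.
Σ over the event: 8·5/36 + 9·1/9 + 10·1/12 + 11·1/18 + 12·1/36 = 35/9.
E[X | X ≥ 8] = (35/9) / (5/12) = 28/3.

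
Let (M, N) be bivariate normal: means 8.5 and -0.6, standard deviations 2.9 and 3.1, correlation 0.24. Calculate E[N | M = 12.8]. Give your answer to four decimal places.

0.5032

The regression of N on M has slope ρ·σ_N/σ_M and passes through (μ_M, μ_N).
E[N | M=12.8] = -0.6 + (0.24)·(3.1/2.9)·(12.8 − (8.5)) = -0.6 + (0.25655)·(4.3) = 0.5032.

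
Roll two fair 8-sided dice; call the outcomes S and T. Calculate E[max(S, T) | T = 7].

Outcomes with T = 7: (1,7), (2,7), (3,7), (4,7), (5,7), (6,7), (7,7), (8,7), each with probability 1/64.
E[max(S, T) | T = 7] = (7 + 7 + 7 + 7 + 7 + 7 + 7 + 8) / 8 = 57/8.

57/8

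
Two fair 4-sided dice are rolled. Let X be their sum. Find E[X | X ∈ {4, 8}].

P(X ∈ {4, 8}) = 1/4.
Σ over the event: 4·3/16 + 8·1/16 = 5/4.
E[X | X ∈ {4, 8}] = (5/4) / (1/4) = 5.

5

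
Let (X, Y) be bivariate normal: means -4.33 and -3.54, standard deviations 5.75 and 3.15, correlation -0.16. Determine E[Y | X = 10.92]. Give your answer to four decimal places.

For a bivariate normal, E[Y | X=x] = μ_Y + ρ·(σ_Y/σ_X)·(x − μ_X).
E[Y | X=10.92] = -3.54 + (-0.16)·(3.15/5.75)·(10.92 − (-4.33)) = -3.54 + (-0.087652)·(15.25) = -4.8767.

-4.8767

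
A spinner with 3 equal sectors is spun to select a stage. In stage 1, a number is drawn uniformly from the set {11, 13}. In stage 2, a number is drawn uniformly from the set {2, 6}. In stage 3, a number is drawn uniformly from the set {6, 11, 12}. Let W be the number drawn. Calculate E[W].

E[W | stage 1] = (11+13)/2 = 12.
E[W | stage 2] = (2+6)/2 = 4.
E[W | stage 3] = (6+11+12)/3 = 29/3.
By the law of total expectation,
E[W] = (1/3)·(12) + (1/3)·(4) + (1/3)·(29/3) = 77/9.

77/9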